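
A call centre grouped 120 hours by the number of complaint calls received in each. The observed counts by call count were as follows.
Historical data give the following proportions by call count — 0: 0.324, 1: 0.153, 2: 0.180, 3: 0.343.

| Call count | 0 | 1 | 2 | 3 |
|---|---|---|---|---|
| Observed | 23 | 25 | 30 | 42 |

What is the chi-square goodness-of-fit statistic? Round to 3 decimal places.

12.171

Expected counts E_i = n·p_i: 120×0.324 = 38.88, 120×0.153 = 18.36, 120×0.180 = 21.6, 120×0.343 = 41.16.
0: (23 − 38.88)²/38.88 = 252.1744/38.88 = 6.4860
1: (25 − 18.36)²/18.36 = 44.0896/18.36 = 2.4014
2: (30 − 21.6)²/21.6 = 70.56/21.6 = 3.2667
3: (42 − 41.16)²/41.16 = 0.7056/41.16 = 0.0171
Sum = 12.171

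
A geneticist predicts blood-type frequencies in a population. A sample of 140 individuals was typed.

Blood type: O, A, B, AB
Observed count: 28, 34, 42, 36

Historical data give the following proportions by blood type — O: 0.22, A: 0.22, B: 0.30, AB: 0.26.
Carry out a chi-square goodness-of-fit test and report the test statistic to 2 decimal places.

0.59

Expected counts E_i = n·p_i: 140×0.22 = 30.8, 140×0.22 = 30.8, 140×0.30 = 42, 140×0.26 = 36.4.
χ² = (28−30.8)²/30.8 + (34−30.8)²/30.8 + (42−42)²/42 + (36−36.4)²/36.4
   = 0.255 + 0.332 + 0.000 + 0.004
Sum = 0.59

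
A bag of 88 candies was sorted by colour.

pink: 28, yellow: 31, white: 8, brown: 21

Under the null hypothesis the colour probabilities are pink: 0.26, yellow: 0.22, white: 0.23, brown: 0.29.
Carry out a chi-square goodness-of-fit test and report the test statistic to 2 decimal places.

16.35

Expected counts E_i = n·p_i: 88×0.26 = 22.88, 88×0.22 = 19.36, 88×0.23 = 20.24, 88×0.29 = 25.52.
pink: (28 − 22.88)²/22.88 = 26.2144/22.88 = 1.146
yellow: (31 − 19.36)²/19.36 = 135.4896/19.36 = 6.998
white: (8 − 20.24)²/20.24 = 149.8176/20.24 = 7.402
brown: (21 − 25.52)²/25.52 = 20.4304/25.52 = 0.801
Sum = 16.35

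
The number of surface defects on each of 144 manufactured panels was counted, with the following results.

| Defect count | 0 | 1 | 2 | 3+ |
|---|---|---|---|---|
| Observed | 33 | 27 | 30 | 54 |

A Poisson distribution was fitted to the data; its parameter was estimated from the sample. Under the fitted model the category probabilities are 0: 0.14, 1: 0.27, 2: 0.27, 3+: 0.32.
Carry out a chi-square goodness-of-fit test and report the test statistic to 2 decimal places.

15.20

Expected counts E_i = n·p_i: 144×0.14 = 20.16, 144×0.27 = 38.88, 144×0.27 = 38.88, 144×0.32 = 46.08.
0: (33 − 20.16)²/20.16 = 164.8656/20.16 = 8.178
1: (27 − 38.88)²/38.88 = 141.1344/38.88 = 3.630
2: (30 − 38.88)²/38.88 = 78.8544/38.88 = 2.028
3+: (54 − 46.08)²/46.08 = 62.7264/46.08 = 1.361
Sum = 15.20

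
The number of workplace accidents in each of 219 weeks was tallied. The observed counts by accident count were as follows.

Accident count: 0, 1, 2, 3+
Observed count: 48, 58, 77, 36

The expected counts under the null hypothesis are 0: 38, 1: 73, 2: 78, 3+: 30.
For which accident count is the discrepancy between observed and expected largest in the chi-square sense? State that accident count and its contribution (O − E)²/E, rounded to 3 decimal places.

1, 3.082

χ² = (48−38)²/38 + (58−73)²/73 + (77−78)²/78 + (36−30)²/30
   = 2.6316 + 3.0822 + 0.0128 + 1.2000
The largest term is for 1: 3.082.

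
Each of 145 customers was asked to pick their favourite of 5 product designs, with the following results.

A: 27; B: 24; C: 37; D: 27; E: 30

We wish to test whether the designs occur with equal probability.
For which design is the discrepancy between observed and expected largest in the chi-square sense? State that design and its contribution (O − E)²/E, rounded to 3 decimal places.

C, 2.207

Under H₀ each category has probability 1/5, so each expected count is 145/5 = 29.
A: (27 − 29)²/29 = 4/29 = 0.1379
B: (24 − 29)²/29 = 25/29 = 0.8621
C: (37 − 29)²/29 = 64/29 = 2.2069
D: (27 − 29)²/29 = 4/29 = 0.1379
E: (30 − 29)²/29 = 1/29 = 0.0345
The largest term is for C: 2.207.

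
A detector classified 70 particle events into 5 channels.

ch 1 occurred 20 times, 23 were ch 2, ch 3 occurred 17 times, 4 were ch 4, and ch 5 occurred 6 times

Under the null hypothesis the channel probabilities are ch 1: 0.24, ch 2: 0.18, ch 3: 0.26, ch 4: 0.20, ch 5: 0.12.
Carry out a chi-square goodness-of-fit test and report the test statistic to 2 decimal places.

17.10

Expected counts E_i = n·p_i: 70×0.24 = 16.8, 70×0.18 = 12.6, 70×0.26 = 18.2, 70×0.20 = 14, 70×0.12 = 8.4.
ch 1: (20 − 16.8)²/16.8 = 10.24/16.8 = 0.610
ch 2: (23 − 12.6)²/12.6 = 108.16/12.6 = 8.584
ch 3: (17 − 18.2)²/18.2 = 1.44/18.2 = 0.079
ch 4: (4 − 14)²/14 = 100/14 = 7.143
ch 5: (6 − 8.4)²/8.4 = 5.76/8.4 = 0.686
Sum = 17.10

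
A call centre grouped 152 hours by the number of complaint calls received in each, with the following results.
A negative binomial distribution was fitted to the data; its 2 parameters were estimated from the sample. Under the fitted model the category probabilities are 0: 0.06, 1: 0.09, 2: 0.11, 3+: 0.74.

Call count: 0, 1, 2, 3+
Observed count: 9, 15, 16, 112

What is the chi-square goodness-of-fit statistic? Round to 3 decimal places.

Expected counts E_i = n·p_i: 152×0.06 = 9.12, 152×0.09 = 13.68, 152×0.11 = 16.72, 152×0.74 = 112.48.
0: (9 − 9.12)²/9.12 = 0.0144/9.12 = 0.0016
1: (15 − 13.68)²/13.68 = 1.7424/13.68 = 0.1274
2: (16 − 16.72)²/16.72 = 0.5184/16.72 = 0.0310
3+: (112 − 112.48)²/112.48 = 0.2304/112.48 = 0.0020
Sum = 0.162

0.162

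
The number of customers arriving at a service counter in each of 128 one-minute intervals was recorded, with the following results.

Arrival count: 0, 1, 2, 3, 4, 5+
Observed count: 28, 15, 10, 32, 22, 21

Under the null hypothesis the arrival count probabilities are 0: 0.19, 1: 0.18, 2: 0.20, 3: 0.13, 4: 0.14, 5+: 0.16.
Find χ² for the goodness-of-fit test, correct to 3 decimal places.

27.989

Expected counts E_i = n·p_i: 128×0.19 = 24.32, 128×0.18 = 23.04, 128×0.20 = 25.6, 128×0.13 = 16.64, 128×0.14 = 17.92, 128×0.16 = 20.48.
χ² = (28−24.32)²/24.32 + (15−23.04)²/23.04 + (10−25.6)²/25.6 + (32−16.64)²/16.64 + (22−17.92)²/17.92 + (21−20.48)²/20.48
   = 0.5568 + 2.8056 + 9.5063 + 14.1785 + 0.9289 + 0.0132
Sum = 27.989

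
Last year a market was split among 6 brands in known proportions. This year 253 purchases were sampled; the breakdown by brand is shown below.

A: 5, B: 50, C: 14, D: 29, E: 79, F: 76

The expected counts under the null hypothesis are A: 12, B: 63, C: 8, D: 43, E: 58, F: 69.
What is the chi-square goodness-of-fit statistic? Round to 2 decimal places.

24.14

A: (5 − 12)²/12 = 49/12 = 4.083
B: (50 − 63)²/63 = 169/63 = 2.683
C: (14 − 8)²/8 = 36/8 = 4.500
D: (29 − 43)²/43 = 196/43 = 4.558
E: (79 − 58)²/58 = 441/58 = 7.603
F: (76 − 69)²/69 = 49/69 = 0.710
Sum = 24.14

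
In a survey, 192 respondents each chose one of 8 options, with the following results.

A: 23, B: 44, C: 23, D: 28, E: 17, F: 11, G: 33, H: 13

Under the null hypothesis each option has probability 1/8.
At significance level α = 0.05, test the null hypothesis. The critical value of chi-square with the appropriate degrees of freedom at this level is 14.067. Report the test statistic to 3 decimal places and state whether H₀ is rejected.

34.917; reject

Under H₀ each category has probability 1/8, so each expected count is 192/8 = 24.
A: (23 − 24)²/24 = 1/24 = 0.0417
B: (44 − 24)²/24 = 400/24 = 16.6667
C: (23 − 24)²/24 = 1/24 = 0.0417
D: (28 − 24)²/24 = 16/24 = 0.6667
E: (17 − 24)²/24 = 49/24 = 2.0417
F: (11 − 24)²/24 = 169/24 = 7.0417
G: (33 − 24)²/24 = 81/24 = 3.3750
H: (13 − 24)²/24 = 121/24 = 5.0417
Sum = 34.917
df = 7. Since 34.917 > 14.067, we reject H₀.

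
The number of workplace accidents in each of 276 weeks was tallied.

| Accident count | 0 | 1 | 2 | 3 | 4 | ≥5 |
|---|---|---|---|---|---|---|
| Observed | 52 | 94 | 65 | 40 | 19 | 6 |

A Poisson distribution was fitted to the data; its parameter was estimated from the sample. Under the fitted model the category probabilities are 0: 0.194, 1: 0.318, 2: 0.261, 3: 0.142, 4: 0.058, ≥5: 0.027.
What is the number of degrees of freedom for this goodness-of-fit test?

4

There are k = 6 categories and 1 parameter estimated from the data, so df = 6 − 1 − 1 = 4.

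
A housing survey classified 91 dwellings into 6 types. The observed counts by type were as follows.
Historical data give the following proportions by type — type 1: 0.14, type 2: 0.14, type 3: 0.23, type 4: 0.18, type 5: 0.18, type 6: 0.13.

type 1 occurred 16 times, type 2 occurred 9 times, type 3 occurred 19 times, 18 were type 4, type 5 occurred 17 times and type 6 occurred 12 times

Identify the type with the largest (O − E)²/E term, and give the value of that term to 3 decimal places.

type 2, 1.098

Expected counts E_i = n·p_i: 91×0.14 = 12.74, 91×0.14 = 12.74, 91×0.23 = 20.93, 91×0.18 = 16.38, 91×0.18 = 16.38, 91×0.13 = 11.83.
type 1: (16 − 12.74)²/12.74 = 10.6276/12.74 = 0.8342
type 2: (9 − 12.74)²/12.74 = 13.9876/12.74 = 1.0979
type 3: (19 − 20.93)²/20.93 = 3.7249/20.93 = 0.1780
type 4: (18 − 16.38)²/16.38 = 2.6244/16.38 = 0.1602
type 5: (17 − 16.38)²/16.38 = 0.3844/16.38 = 0.0235
type 6: (12 − 11.83)²/11.83 = 0.0289/11.83 = 0.0024
The largest term is for type 2: 1.098.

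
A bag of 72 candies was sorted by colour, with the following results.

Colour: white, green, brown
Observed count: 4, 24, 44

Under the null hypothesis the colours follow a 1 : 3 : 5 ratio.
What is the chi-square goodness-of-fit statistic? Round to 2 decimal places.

2.40

Ratio total = 9. Expected counts: 72×1/9 = 8, 72×3/9 = 24, 72×5/9 = 40.
χ² = (4−8)²/8 + (24−24)²/24 + (44−40)²/40
   = 2.000 + 0.000 + 0.400
Sum = 2.40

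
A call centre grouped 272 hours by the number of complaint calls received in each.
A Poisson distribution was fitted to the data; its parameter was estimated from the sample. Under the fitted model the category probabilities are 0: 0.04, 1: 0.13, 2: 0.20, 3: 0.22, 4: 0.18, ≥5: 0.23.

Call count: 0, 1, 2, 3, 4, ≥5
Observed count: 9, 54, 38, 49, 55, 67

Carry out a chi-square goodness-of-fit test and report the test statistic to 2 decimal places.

Expected counts E_i = n·p_i: 272×0.04 = 10.88, 272×0.13 = 35.36, 272×0.20 = 54.4, 272×0.22 = 59.84, 272×0.18 = 48.96, 272×0.23 = 62.56.
cat         O        E   (O−E)²/E
0           9    10.88      0.325
1          54    35.36      9.826
2          38     54.4      4.944
3          49    59.84      1.964
4          55    48.96      0.745
≥5         67    62.56      0.315
Sum = 18.12

18.12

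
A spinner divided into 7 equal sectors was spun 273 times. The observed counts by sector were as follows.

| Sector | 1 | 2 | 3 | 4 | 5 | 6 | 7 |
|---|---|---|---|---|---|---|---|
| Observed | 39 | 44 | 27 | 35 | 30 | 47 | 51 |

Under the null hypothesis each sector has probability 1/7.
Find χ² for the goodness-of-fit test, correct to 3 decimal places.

Expected count for each of the 7 categories: 273/7 = 39.
χ² = (39−39)²/39 + (44−39)²/39 + (27−39)²/39 + (35−39)²/39 + (30−39)²/39 + (47−39)²/39 + (51−39)²/39
   = 0.0000 + 0.6410 + 3.6923 + 0.4103 + 2.0769 + 1.6410 + 3.6923
Sum = 12.154

12.154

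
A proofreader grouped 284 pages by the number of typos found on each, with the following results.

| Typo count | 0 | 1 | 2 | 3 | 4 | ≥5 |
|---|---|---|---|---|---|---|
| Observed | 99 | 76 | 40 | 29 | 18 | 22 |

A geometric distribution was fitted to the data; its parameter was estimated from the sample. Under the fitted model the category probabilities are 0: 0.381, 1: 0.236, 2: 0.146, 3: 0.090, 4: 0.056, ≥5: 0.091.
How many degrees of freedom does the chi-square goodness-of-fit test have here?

There are k = 6 categories and 1 parameter estimated from the data, so df = 6 − 1 − 1 = 4.

4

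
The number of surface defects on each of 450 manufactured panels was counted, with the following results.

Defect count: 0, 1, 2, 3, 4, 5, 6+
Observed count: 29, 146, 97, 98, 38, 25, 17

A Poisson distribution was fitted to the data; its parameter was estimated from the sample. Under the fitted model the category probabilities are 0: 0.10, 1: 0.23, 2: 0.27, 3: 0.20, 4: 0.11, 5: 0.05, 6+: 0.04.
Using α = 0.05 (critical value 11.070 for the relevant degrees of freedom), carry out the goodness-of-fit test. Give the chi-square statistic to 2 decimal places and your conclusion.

31.80; reject

Expected counts E_i = n·p_i: 450×0.10 = 45, 450×0.23 = 103.5, 450×0.27 = 121.5, 450×0.20 = 90, 450×0.11 = 49.5, 450×0.05 = 22.5, 450×0.04 = 18.
cat         O        E   (O−E)²/E
0          29       45      5.689
1         146    103.5     17.452
2          97    121.5      4.940
3          98       90      0.711
4          38     49.5      2.672
5          25     22.5      0.278
6+         17       18      0.056
Sum = 31.80
df = 5. Since 31.80 > 11.070, we reject H₀.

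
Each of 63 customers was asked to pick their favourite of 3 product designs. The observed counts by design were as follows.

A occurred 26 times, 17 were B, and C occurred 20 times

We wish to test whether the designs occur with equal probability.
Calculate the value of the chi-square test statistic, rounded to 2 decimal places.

2.00

Expected count for each of the 3 categories: 63/3 = 21.
χ² = (26−21)²/21 + (17−21)²/21 + (20−21)²/21
   = 1.190 + 0.762 + 0.048
Sum = 2.00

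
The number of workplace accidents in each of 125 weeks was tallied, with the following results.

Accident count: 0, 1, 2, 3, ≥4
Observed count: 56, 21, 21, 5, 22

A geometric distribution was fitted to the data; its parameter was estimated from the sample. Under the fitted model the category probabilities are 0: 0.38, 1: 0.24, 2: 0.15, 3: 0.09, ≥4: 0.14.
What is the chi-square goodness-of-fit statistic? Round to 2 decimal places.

Expected counts E_i = n·p_i: 125×0.38 = 47.5, 125×0.24 = 30, 125×0.15 = 18.75, 125×0.09 = 11.25, 125×0.14 = 17.5.
cat         O        E   (O−E)²/E
0          56     47.5      1.521
1          21       30      2.700
2          21    18.75      0.270
3           5    11.25      3.472
≥4         22     17.5      1.157
Sum = 9.12

9.12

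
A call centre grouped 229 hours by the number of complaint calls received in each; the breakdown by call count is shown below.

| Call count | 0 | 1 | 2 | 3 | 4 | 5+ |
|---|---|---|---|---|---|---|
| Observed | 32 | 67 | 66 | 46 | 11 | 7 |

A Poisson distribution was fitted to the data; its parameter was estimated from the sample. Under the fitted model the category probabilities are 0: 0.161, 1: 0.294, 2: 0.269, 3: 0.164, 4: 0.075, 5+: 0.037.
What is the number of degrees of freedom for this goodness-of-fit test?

There are k = 6 categories and 1 parameter estimated from the data, so df = 6 − 1 − 1 = 4.

4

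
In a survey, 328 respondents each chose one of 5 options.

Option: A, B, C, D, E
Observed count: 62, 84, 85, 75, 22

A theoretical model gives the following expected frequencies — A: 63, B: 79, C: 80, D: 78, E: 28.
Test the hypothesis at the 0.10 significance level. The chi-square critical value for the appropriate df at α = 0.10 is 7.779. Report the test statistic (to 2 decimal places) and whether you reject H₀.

2.05; do not reject

cat         O        E   (O−E)²/E
A          62       63      0.016
B          84       79      0.316
C          85       80      0.313
D          75       78      0.115
E          22       28      1.286
Sum = 2.05
df = 4. Since 2.05 < 7.779, we do not reject H₀.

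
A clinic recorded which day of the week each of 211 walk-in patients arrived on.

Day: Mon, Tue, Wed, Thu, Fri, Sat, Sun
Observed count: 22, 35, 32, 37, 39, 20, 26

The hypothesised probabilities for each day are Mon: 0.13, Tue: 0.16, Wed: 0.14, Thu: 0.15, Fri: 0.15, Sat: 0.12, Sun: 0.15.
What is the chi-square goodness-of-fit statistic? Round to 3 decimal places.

Expected counts E_i = n·p_i: 211×0.13 = 27.43, 211×0.16 = 33.76, 211×0.14 = 29.54, 211×0.15 = 31.65, 211×0.15 = 31.65, 211×0.12 = 25.32, 211×0.15 = 31.65.
Mon: (22 − 27.43)²/27.43 = 29.4849/27.43 = 1.0749
Tue: (35 − 33.76)²/33.76 = 1.5376/33.76 = 0.0455
Wed: (32 − 29.54)²/29.54 = 6.0516/29.54 = 0.2049
Thu: (37 − 31.65)²/31.65 = 28.6225/31.65 = 0.9043
Fri: (39 − 31.65)²/31.65 = 54.0225/31.65 = 1.7069
Sat: (20 − 25.32)²/25.32 = 28.3024/25.32 = 1.1178
Sun: (26 − 31.65)²/31.65 = 31.9225/31.65 = 1.0086
Sum = 6.063

6.063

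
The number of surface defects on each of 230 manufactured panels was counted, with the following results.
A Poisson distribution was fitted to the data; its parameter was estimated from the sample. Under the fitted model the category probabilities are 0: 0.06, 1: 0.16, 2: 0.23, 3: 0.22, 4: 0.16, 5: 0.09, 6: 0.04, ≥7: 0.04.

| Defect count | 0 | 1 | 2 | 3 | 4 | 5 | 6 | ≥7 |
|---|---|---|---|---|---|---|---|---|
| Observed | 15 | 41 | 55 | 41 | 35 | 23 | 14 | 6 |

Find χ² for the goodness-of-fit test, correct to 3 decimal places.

Expected counts E_i = n·p_i: 230×0.06 = 13.8, 230×0.16 = 36.8, 230×0.23 = 52.9, 230×0.22 = 50.6, 230×0.16 = 36.8, 230×0.09 = 20.7, 230×0.04 = 9.2, 230×0.04 = 9.2.
cat         O        E   (O−E)²/E
0          15     13.8     0.1043
1          41     36.8     0.4793
2          55     52.9     0.0834
3          41     50.6     1.8213
4          35     36.8     0.0880
5          23     20.7     0.2556
6          14      9.2     2.5043
≥7          6      9.2     1.1130
Sum = 6.449

6.449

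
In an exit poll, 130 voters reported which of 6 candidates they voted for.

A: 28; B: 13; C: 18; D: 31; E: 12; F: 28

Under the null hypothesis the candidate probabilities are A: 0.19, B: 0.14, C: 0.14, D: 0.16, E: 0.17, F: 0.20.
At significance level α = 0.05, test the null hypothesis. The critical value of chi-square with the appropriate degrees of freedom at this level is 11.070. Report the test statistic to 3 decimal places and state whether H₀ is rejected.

Expected counts E_i = n·p_i: 130×0.19 = 24.7, 130×0.14 = 18.2, 130×0.14 = 18.2, 130×0.16 = 20.8, 130×0.17 = 22.1, 130×0.20 = 26.
χ² = (28−24.7)²/24.7 + (13−18.2)²/18.2 + (18−18.2)²/18.2 + (31−20.8)²/20.8 + (12−22.1)²/22.1 + (28−26)²/26
   = 0.4409 + 1.4857 + 0.0022 + 5.0019 + 4.6158 + 0.1538
Sum = 11.700
df = 5. Since 11.700 > 11.070, we reject H₀.

11.700; reject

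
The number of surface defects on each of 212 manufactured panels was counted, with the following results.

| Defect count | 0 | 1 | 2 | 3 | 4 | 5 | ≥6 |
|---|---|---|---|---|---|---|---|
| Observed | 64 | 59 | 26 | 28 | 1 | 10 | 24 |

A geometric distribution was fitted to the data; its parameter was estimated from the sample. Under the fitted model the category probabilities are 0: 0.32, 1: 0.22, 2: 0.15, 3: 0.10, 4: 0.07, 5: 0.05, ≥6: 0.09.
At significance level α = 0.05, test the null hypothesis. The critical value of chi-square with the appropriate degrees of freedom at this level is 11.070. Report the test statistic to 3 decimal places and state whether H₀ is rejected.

Expected counts E_i = n·p_i: 212×0.32 = 67.84, 212×0.22 = 46.64, 212×0.15 = 31.8, 212×0.10 = 21.2, 212×0.07 = 14.84, 212×0.05 = 10.6, 212×0.09 = 19.08.
cat         O        E   (O−E)²/E
0          64    67.84     0.2174
1          59    46.64     3.2755
2          26     31.8     1.0579
3          28     21.2     2.1811
4           1    14.84    12.9074
5          10     10.6     0.0340
≥6         24    19.08     1.2687
Sum = 20.942
df = 5. Since 20.942 > 11.070, we reject H₀.

20.942; reject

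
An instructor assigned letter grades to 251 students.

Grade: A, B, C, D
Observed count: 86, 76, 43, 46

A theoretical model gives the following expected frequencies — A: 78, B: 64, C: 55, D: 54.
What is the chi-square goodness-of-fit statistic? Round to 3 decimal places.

6.874

χ² = (86−78)²/78 + (76−64)²/64 + (43−55)²/55 + (46−54)²/54
   = 0.8205 + 2.2500 + 2.6182 + 1.1852
Sum = 6.874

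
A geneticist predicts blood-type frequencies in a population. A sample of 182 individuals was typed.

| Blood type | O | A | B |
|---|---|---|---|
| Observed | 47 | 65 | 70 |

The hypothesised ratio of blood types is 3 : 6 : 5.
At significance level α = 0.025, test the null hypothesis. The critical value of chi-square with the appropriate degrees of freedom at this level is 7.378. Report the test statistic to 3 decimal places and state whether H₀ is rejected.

4.192; do not reject

Ratio total = 14. Expected counts: 182×3/14 = 39, 182×6/14 = 78, 182×5/14 = 65.
χ² = (47−39)²/39 + (65−78)²/78 + (70−65)²/65
   = 1.6410 + 2.1667 + 0.3846
Sum = 4.192
df = 2. Since 4.192 < 7.378, we do not reject H₀.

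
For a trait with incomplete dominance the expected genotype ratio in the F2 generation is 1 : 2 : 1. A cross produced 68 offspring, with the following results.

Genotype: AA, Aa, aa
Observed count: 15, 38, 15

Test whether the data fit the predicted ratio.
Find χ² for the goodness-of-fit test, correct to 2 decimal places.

0.94

Ratio total = 4. Expected counts: 68×1/4 = 17, 68×2/4 = 34, 68×1/4 = 17.
χ² = (15−17)²/17 + (38−34)²/34 + (15−17)²/17
   = 0.235 + 0.471 + 0.235
Sum = 0.94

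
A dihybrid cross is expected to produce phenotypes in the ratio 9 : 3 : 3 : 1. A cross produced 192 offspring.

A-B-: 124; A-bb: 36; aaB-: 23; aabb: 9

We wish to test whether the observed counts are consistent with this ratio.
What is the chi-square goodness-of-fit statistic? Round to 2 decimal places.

Ratio total = 16. Expected counts: 192×9/16 = 108, 192×3/16 = 36, 192×3/16 = 36, 192×1/16 = 12.
χ² = (124−108)²/108 + (36−36)²/36 + (23−36)²/36 + (9−12)²/12
   = 2.370 + 0.000 + 4.694 + 0.750
Sum = 7.81

7.81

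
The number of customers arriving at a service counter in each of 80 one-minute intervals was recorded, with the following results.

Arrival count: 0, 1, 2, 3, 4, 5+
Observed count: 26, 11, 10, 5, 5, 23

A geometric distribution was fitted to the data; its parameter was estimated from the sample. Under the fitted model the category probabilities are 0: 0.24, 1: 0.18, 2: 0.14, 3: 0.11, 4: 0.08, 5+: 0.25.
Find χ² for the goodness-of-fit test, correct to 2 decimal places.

Expected counts E_i = n·p_i: 80×0.24 = 19.2, 80×0.18 = 14.4, 80×0.14 = 11.2, 80×0.11 = 8.8, 80×0.08 = 6.4, 80×0.25 = 20.
cat         O        E   (O−E)²/E
0          26     19.2      2.408
1          11     14.4      0.803
2          10     11.2      0.129
3           5      8.8      1.641
4           5      6.4      0.306
5+         23       20      0.450
Sum = 5.74

5.74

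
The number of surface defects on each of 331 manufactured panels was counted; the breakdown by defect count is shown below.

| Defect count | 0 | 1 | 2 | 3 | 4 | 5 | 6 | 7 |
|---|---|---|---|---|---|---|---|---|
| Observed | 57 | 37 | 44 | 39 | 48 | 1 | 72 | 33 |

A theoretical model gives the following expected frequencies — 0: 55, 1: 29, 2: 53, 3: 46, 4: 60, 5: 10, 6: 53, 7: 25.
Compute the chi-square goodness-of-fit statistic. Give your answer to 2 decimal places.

χ² = (57−55)²/55 + (37−29)²/29 + (44−53)²/53 + (39−46)²/46 + (48−60)²/60 + (1−10)²/10 + (72−53)²/53 + (33−25)²/25
   = 0.073 + 2.207 + 1.528 + 1.065 + 2.400 + 8.100 + 6.811 + 2.560
Sum = 24.74

24.74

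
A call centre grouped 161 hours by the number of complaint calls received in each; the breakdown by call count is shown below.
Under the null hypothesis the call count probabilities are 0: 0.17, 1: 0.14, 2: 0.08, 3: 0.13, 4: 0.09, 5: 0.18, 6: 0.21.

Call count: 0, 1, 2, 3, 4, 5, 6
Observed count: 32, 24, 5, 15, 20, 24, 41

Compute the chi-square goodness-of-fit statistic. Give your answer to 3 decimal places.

11.859

Expected counts E_i = n·p_i: 161×0.17 = 27.37, 161×0.14 = 22.54, 161×0.08 = 12.88, 161×0.13 = 20.93, 161×0.09 = 14.49, 161×0.18 = 28.98, 161×0.21 = 33.81.
χ² = (32−27.37)²/27.37 + (24−22.54)²/22.54 + (5−12.88)²/12.88 + (15−20.93)²/20.93 + (20−14.49)²/14.49 + (24−28.98)²/28.98 + (41−33.81)²/33.81
   = 0.7832 + 0.0946 + 4.8210 + 1.6801 + 2.0952 + 0.8558 + 1.5290
Sum = 11.859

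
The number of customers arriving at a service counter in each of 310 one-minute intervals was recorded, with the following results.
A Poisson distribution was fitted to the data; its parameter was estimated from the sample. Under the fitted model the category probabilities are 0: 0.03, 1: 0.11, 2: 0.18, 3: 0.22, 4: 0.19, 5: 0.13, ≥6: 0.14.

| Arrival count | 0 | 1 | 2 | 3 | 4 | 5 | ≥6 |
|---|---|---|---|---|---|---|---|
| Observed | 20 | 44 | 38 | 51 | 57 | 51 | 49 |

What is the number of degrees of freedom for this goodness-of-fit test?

There are k = 7 categories and 1 parameter estimated from the data, so df = 7 − 1 − 1 = 5.

5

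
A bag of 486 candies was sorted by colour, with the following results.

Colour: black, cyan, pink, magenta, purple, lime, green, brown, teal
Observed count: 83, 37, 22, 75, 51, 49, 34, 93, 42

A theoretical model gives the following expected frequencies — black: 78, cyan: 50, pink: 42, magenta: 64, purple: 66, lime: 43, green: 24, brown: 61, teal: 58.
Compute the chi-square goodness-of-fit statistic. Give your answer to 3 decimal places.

44.729

χ² = (83−78)²/78 + (37−50)²/50 + (22−42)²/42 + (75−64)²/64 + (51−66)²/66 + (49−43)²/43 + (34−24)²/24 + (93−61)²/61 + (42−58)²/58
   = 0.3205 + 3.3800 + 9.5238 + 1.8906 + 3.4091 + 0.8372 + 4.1667 + 16.7869 + 4.4138
Sum = 44.729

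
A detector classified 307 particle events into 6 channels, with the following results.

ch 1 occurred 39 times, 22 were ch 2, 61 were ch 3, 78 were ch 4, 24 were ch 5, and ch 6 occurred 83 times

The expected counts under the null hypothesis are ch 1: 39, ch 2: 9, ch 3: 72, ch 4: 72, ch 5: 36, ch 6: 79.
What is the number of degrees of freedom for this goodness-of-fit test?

5

There are k = 6 categories and no parameters were estimated from the data, so df = 6 − 1 = 5.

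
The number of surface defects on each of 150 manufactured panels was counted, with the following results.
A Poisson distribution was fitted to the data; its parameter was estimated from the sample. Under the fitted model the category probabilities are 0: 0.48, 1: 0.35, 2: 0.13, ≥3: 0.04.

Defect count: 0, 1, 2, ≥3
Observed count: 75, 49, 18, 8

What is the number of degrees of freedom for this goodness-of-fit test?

There are k = 4 categories and 1 parameter estimated from the data, so df = 4 − 1 − 1 = 2.

2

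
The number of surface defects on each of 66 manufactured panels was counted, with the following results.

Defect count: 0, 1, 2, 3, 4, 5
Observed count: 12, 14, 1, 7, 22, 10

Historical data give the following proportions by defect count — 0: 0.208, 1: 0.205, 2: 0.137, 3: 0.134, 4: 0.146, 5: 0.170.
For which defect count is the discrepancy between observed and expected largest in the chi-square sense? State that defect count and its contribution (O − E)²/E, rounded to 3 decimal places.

4, 15.864

Expected counts E_i = n·p_i: 66×0.208 = 13.728, 66×0.205 = 13.53, 66×0.137 = 9.042, 66×0.134 = 8.844, 66×0.146 = 9.636, 66×0.170 = 11.22.
cat         O        E   (O−E)²/E
0          12   13.728     0.2175
1          14    13.53     0.0163
2           1    9.042     7.1526
3           7    8.844     0.3845
4          22    9.636    15.8643
5          10    11.22     0.1327
The largest term is for 4: 15.864.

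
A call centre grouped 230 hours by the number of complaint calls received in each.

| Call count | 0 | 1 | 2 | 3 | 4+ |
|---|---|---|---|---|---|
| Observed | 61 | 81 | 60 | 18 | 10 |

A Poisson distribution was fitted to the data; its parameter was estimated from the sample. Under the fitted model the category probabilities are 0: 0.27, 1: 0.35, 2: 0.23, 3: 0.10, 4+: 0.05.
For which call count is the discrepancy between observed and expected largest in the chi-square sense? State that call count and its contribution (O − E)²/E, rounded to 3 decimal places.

Expected counts E_i = n·p_i: 230×0.27 = 62.1, 230×0.35 = 80.5, 230×0.23 = 52.9, 230×0.10 = 23, 230×0.05 = 11.5.
0: (61 − 62.1)²/62.1 = 1.21/62.1 = 0.0195
1: (81 − 80.5)²/80.5 = 0.25/80.5 = 0.0031
2: (60 − 52.9)²/52.9 = 50.41/52.9 = 0.9529
3: (18 − 23)²/23 = 25/23 = 1.0870
4+: (10 − 11.5)²/11.5 = 2.25/11.5 = 0.1957
The largest term is for 3: 1.087.

3, 1.087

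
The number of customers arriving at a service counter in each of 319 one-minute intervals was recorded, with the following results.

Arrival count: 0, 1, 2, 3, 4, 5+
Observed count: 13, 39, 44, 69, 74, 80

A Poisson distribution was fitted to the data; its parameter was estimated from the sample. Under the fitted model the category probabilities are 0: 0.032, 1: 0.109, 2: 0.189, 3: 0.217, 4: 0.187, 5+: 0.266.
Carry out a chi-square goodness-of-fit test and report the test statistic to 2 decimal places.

Expected counts E_i = n·p_i: 319×0.032 = 10.208, 319×0.109 = 34.771, 319×0.189 = 60.291, 319×0.217 = 69.223, 319×0.187 = 59.653, 319×0.266 = 84.854.
χ² = (13−10.208)²/10.208 + (39−34.771)²/34.771 + (44−60.291)²/60.291 + (69−69.223)²/69.223 + (74−59.653)²/59.653 + (80−84.854)²/84.854
   = 0.764 + 0.514 + 4.402 + 0.001 + 3.451 + 0.278
Sum = 9.41

9.41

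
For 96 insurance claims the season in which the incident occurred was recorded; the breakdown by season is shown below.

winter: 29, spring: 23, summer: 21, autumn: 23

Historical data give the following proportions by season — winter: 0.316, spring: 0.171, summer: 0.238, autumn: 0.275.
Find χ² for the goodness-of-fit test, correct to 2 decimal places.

Expected counts E_i = n·p_i: 96×0.316 = 30.336, 96×0.171 = 16.416, 96×0.238 = 22.848, 96×0.275 = 26.4.
cat         O        E   (O−E)²/E
winter     29   30.336      0.059
spring     23   16.416      2.641
summer     21   22.848      0.149
autumn     23     26.4      0.438
Sum = 3.29

3.29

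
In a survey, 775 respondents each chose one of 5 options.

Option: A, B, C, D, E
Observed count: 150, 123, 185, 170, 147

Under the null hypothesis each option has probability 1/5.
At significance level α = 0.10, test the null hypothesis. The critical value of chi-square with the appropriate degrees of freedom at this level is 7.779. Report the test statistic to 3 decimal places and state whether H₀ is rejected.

Under H₀ each category has probability 1/5, so each expected count is 775/5 = 155.
A: (150 − 155)²/155 = 25/155 = 0.1613
B: (123 − 155)²/155 = 1024/155 = 6.6065
C: (185 − 155)²/155 = 900/155 = 5.8065
D: (170 − 155)²/155 = 225/155 = 1.4516
E: (147 − 155)²/155 = 64/155 = 0.4129
Sum = 14.439
df = 4. Since 14.439 > 7.779, we reject H₀.

14.439; reject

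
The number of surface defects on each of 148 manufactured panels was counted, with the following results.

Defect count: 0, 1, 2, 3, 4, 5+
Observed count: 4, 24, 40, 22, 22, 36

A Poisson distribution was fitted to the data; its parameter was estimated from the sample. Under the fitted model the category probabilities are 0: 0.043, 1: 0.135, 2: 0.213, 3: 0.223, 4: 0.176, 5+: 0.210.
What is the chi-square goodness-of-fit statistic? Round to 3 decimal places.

Expected counts E_i = n·p_i: 148×0.043 = 6.364, 148×0.135 = 19.98, 148×0.213 = 31.524, 148×0.223 = 33.004, 148×0.176 = 26.048, 148×0.210 = 31.08.
cat         O        E   (O−E)²/E
0           4    6.364     0.8781
1          24    19.98     0.8088
2          40   31.524     2.2790
3          22   33.004     3.6689
4          22   26.048     0.6291
5+         36    31.08     0.7788
Sum = 9.043

9.043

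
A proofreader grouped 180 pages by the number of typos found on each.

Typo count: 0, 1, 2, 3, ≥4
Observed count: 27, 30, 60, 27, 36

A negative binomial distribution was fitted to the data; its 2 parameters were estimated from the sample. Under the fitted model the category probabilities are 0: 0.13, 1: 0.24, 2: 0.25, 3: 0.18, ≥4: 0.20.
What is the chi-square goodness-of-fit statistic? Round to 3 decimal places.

10.487

Expected counts E_i = n·p_i: 180×0.13 = 23.4, 180×0.24 = 43.2, 180×0.25 = 45, 180×0.18 = 32.4, 180×0.20 = 36.
χ² = (27−23.4)²/23.4 + (30−43.2)²/43.2 + (60−45)²/45 + (27−32.4)²/32.4 + (36−36)²/36
   = 0.5538 + 4.0333 + 5.0000 + 0.9000 + 0.0000
Sum = 10.487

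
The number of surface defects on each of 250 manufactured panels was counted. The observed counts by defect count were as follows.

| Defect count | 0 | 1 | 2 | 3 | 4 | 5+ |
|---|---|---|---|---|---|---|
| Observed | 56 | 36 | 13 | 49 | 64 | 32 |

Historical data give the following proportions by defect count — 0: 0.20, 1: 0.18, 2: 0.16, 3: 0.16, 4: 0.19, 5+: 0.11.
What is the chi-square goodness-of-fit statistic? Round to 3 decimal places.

Expected counts E_i = n·p_i: 250×0.20 = 50, 250×0.18 = 45, 250×0.16 = 40, 250×0.16 = 40, 250×0.19 = 47.5, 250×0.11 = 27.5.
cat         O        E   (O−E)²/E
0          56       50     0.7200
1          36       45     1.8000
2          13       40    18.2250
3          49       40     2.0250
4          64     47.5     5.7316
5+         32     27.5     0.7364
Sum = 29.238

29.238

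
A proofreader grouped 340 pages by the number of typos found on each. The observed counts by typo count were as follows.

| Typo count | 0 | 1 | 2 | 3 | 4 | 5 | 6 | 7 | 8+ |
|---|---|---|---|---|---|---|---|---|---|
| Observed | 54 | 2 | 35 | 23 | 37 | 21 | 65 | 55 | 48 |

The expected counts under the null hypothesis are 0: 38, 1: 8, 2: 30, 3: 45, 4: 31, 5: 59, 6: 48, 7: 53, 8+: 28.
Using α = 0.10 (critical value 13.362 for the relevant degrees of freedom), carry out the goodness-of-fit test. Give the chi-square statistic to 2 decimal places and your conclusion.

68.84; reject

χ² = (54−38)²/38 + (2−8)²/8 + (35−30)²/30 + (23−45)²/45 + (37−31)²/31 + (21−59)²/59 + (65−48)²/48 + (55−53)²/53 + (48−28)²/28
   = 6.737 + 4.500 + 0.833 + 10.756 + 1.161 + 24.475 + 6.021 + 0.075 + 14.286
Sum = 68.84
df = 8. Since 68.84 > 13.362, we reject H₀.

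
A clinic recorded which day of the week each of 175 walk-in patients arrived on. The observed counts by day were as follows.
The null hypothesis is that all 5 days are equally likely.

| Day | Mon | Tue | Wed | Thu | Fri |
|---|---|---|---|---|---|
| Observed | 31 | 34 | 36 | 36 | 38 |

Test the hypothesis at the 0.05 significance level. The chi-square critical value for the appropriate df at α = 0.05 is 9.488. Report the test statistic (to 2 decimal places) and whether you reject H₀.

Under H₀ each category has probability 1/5, so each expected count is 175/5 = 35.
cat         O        E   (O−E)²/E
Mon        31       35      0.457
Tue        34       35      0.029
Wed        36       35      0.029
Thu        36       35      0.029
Fri        38       35      0.257
Sum = 0.80
df = 4. Since 0.80 < 9.488, we do not reject H₀.

0.80; do not reject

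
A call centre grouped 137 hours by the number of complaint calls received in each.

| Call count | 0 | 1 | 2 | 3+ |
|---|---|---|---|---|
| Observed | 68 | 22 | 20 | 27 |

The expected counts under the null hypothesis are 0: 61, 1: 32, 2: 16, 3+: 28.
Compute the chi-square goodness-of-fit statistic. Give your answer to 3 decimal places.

4.964

0: (68 − 61)²/61 = 49/61 = 0.8033
1: (22 − 32)²/32 = 100/32 = 3.1250
2: (20 − 16)²/16 = 16/16 = 1.0000
3+: (27 − 28)²/28 = 1/28 = 0.0357
Sum = 4.964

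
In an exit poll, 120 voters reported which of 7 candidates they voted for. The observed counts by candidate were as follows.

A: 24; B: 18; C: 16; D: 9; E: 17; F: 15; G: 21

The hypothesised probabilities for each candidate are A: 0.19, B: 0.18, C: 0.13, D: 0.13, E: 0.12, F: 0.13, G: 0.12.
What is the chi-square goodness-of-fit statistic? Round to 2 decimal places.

6.98

Expected counts E_i = n·p_i: 120×0.19 = 22.8, 120×0.18 = 21.6, 120×0.13 = 15.6, 120×0.13 = 15.6, 120×0.12 = 14.4, 120×0.13 = 15.6, 120×0.12 = 14.4.
cat         O        E   (O−E)²/E
A          24     22.8      0.063
B          18     21.6      0.600
C          16     15.6      0.010
D           9     15.6      2.792
E          17     14.4      0.469
F          15     15.6      0.023
G          21     14.4      3.025
Sum = 6.98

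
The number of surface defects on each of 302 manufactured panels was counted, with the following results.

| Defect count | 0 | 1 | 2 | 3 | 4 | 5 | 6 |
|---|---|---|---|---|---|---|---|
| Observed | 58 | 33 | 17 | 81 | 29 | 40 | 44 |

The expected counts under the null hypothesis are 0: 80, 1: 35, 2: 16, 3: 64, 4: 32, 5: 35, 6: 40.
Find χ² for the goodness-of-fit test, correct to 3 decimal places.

χ² = (58−80)²/80 + (33−35)²/35 + (17−16)²/16 + (81−64)²/64 + (29−32)²/32 + (40−35)²/35 + (44−40)²/40
   = 6.0500 + 0.1143 + 0.0625 + 4.5156 + 0.2813 + 0.7143 + 0.4000
Sum = 12.138

12.138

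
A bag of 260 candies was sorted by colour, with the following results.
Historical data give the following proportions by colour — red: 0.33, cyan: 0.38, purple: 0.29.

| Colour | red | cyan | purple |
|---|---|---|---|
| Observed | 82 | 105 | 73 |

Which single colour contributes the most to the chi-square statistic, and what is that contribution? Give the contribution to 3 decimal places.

Expected counts E_i = n·p_i: 260×0.33 = 85.8, 260×0.38 = 98.8, 260×0.29 = 75.4.
red: (82 − 85.8)²/85.8 = 14.44/85.8 = 0.1683
cyan: (105 − 98.8)²/98.8 = 38.44/98.8 = 0.3891
purple: (73 − 75.4)²/75.4 = 5.76/75.4 = 0.0764
The largest term is for cyan: 0.389.

cyan, 0.389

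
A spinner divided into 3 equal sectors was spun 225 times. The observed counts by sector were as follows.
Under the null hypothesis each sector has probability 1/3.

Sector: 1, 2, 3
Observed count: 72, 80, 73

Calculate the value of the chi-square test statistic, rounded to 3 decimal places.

0.507

Under H₀ each category has probability 1/3, so each expected count is 225/3 = 75.
cat         O        E   (O−E)²/E
1          72       75     0.1200
2          80       75     0.3333
3          73       75     0.0533
Sum = 0.507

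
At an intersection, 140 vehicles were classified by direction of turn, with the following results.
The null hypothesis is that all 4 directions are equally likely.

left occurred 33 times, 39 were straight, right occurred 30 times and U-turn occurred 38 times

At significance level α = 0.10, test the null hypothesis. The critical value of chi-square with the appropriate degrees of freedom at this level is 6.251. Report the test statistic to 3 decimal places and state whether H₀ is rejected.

1.543; do not reject

Expected count for each of the 4 categories: 140/4 = 35.
χ² = (33−35)²/35 + (39−35)²/35 + (30−35)²/35 + (38−35)²/35
   = 0.1143 + 0.4571 + 0.7143 + 0.2571
Sum = 1.543
df = 3. Since 1.543 < 6.251, we do not reject H₀.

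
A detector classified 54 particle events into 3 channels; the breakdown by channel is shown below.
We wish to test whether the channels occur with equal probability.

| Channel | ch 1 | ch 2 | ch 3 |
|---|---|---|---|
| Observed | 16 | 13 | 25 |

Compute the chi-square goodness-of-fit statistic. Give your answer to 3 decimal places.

4.333

Expected count for each of the 3 categories: 54/3 = 18.
cat         O        E   (O−E)²/E
ch 1       16       18     0.2222
ch 2       13       18     1.3889
ch 3       25       18     2.7222
Sum = 4.333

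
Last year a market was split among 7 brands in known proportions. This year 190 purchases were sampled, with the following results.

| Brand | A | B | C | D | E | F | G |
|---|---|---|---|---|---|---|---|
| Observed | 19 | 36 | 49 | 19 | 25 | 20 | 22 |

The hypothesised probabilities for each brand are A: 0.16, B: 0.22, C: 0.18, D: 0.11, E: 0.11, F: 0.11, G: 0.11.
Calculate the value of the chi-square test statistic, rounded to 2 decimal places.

Expected counts E_i = n·p_i: 190×0.16 = 30.4, 190×0.22 = 41.8, 190×0.18 = 34.2, 190×0.11 = 20.9, 190×0.11 = 20.9, 190×0.11 = 20.9, 190×0.11 = 20.9.
A: (19 − 30.4)²/30.4 = 129.96/30.4 = 4.275
B: (36 − 41.8)²/41.8 = 33.64/41.8 = 0.805
C: (49 − 34.2)²/34.2 = 219.04/34.2 = 6.405
D: (19 − 20.9)²/20.9 = 3.61/20.9 = 0.173
E: (25 − 20.9)²/20.9 = 16.81/20.9 = 0.804
F: (20 − 20.9)²/20.9 = 0.81/20.9 = 0.039
G: (22 − 20.9)²/20.9 = 1.21/20.9 = 0.058
Sum = 12.56

12.56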